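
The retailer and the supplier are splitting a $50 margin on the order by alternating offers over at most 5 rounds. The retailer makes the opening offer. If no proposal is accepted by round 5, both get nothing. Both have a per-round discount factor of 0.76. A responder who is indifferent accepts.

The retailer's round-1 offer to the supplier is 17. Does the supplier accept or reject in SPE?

Round 5 (the retailer proposes): the supplier will accept anything ≥ 0, so the retailer offers 0 and keeps 50.
Round 4 (the supplier proposes): the retailer can get 50 next round, worth 0.76 × 50 = 38 now; the supplier offers that and keeps 12.
Round 3 (the retailer proposes): the supplier can get 12 next round, worth 0.76 × 12 = 9.12 now, so the retailer offers 9.12, keeping 40.88.
Round 2 (the supplier proposes): the retailer can get 40.88 next round, worth 0.76 × 40.88 = 31.0688 now, so the supplier offers 31.0688, keeping 18.9312.
So by rejecting in round 1, the supplier gets 18.9312 next round, worth 0.76 × 18.9312 = 14.387712 now.
Offer 17 ≥ 14.387712, so the supplier accepts.

Accept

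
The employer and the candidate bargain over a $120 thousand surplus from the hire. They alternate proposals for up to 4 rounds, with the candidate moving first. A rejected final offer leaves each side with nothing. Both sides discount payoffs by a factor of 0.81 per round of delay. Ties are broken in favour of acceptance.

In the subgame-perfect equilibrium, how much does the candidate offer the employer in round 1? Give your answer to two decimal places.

Round 4 (the employer proposes): rejection yields 0 for the candidate; the employer offers 0 and keeps 120.
Round 3 (the candidate proposes): the employer can get 120 next round, worth 0.81 × 120 = 97.2 now; the candidate offers that and keeps 22.8.
Round 2 (the employer proposes): the candidate can get 22.8 next round, worth 0.81 × 22.8 = 18.468 now; the employer offers that and keeps 101.532.
Round 1 (the candidate proposes): the employer can get 101.532 next round, worth 0.81 × 101.532 = 82.24092 now, so the candidate offers 82.24092, keeping 37.75908.

82.24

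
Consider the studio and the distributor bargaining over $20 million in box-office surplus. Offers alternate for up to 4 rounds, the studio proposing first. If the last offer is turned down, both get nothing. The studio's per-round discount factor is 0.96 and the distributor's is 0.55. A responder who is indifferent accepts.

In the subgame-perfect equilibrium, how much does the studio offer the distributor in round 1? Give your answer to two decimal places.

6.25

Round 4 (the distributor proposes): rejection yields 0 for the studio; the distributor offers 0 and keeps 20.
Round 3 (the studio proposes): the distributor can get 20 next round, worth 0.55 × 20 = 11 now; the studio offers that and keeps 9.
Round 2 (the distributor proposes): the studio can get 9 next round, worth 0.96 × 9 = 8.64 now, so the distributor offers 8.64, keeping 11.36.
Round 1 (the studio proposes): the distributor can get 11.36 next round, worth 0.55 × 11.36 = 6.248 now. The studio offers 6.248 and keeps 20 − 6.248 = 13.752.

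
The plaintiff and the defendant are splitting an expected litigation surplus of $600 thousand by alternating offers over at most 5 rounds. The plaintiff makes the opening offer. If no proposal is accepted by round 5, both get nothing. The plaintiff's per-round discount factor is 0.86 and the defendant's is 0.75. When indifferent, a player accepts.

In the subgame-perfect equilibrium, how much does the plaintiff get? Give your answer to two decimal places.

Round 5 (the plaintiff proposes): the defendant will accept anything ≥ 0, so the plaintiff offers 0 and keeps 600.
Round 4 (the defendant proposes): the plaintiff can get 600 next round, worth 0.86 × 600 = 516 now. The defendant offers 516 and keeps 600 − 516 = 84.
Round 3 (the plaintiff proposes): the defendant can get 84 next round, worth 0.75 × 84 = 63 now. The plaintiff offers 63 and keeps 600 − 63 = 537.
Round 2 (the defendant proposes): the plaintiff can get 537 next round, worth 0.86 × 537 = 461.82 now; the defendant offers that and keeps 138.18.
Round 1 (the plaintiff proposes): the defendant can get 138.18 next round, worth 0.75 × 138.18 = 103.635 now; the plaintiff offers that and keeps 496.365.

496.37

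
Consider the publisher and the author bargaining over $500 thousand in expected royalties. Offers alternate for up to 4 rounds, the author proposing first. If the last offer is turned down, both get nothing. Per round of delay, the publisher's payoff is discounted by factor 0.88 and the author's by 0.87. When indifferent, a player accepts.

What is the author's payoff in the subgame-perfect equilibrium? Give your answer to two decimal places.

Solve by backward induction from round 4.
Round 4 (the publisher proposes): the author will accept anything ≥ 0, so the publisher offers 0 and keeps 500.
Round 3 (the author proposes): the publisher can get 500 next round, worth 0.88 × 500 = 440 now, so the author offers 440, keeping 60.
Round 2 (the publisher proposes): the author can get 60 next round, worth 0.87 × 60 = 52.2 now; the publisher offers that and keeps 447.8.
Round 1 (the author proposes): the publisher can get 447.8 next round, worth 0.88 × 447.8 = 394.064 now, so the author offers 394.064, keeping 105.936.

105.94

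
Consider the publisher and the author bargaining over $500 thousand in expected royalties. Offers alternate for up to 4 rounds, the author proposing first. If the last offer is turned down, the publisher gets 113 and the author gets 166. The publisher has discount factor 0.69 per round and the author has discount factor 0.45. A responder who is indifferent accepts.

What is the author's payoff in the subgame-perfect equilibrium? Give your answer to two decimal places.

Round 4 (the publisher proposes): the author gets 166 if talks fail, so the publisher offers 166 and keeps 334.
Round 3 (the author proposes): the publisher can get 334 next round, worth 0.69 × 334 = 230.46 now; the author offers that and keeps 269.54.
Round 2 (the publisher proposes): the author can get 269.54 next round, worth 0.45 × 269.54 = 121.293 now, so the publisher offers 121.293, keeping 378.707.
Round 1 (the author proposes): the publisher can get 378.707 next round, worth 0.69 × 378.707 = 261.30783 now; the author offers that and keeps 238.69217.

238.69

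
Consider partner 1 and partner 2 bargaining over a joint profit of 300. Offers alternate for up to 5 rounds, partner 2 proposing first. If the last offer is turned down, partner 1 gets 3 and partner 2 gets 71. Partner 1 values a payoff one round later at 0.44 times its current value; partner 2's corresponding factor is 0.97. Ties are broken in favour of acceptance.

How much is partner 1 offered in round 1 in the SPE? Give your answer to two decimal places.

6.20

Work backward from the last round.
Round 5 (partner 2 proposes): partner 1 gets 3 if talks fail, so partner 2 offers 3 and keeps 297.
Round 4 (partner 1 proposes): partner 2 can get 297 next round, worth 0.97 × 297 = 288.09 now; partner 1 offers that and keeps 11.91.
Round 3 (partner 2 proposes): partner 1 can get 11.91 next round, worth 0.44 × 11.91 = 5.2404 now; partner 2 offers that and keeps 294.7596.
Round 2 (partner 1 proposes): partner 2 can get 294.7596 next round, worth 0.97 × 294.7596 = 285.916812 now; partner 1 offers that and keeps 14.083188.
Round 1 (partner 2 proposes): partner 1 can get 14.083188 next round, worth 0.44 × 14.083188 = 6.19660272 now, so partner 2 offers 6.19660272, keeping 293.80339728.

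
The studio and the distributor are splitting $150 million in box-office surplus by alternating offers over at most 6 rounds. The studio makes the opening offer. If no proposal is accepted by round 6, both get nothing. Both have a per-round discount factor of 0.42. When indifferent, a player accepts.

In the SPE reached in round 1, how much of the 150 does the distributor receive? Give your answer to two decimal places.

44.95

Solve by backward induction from round 6.
Round 6 (the distributor proposes): the studio will accept anything ≥ 0, so the distributor offers 0 and keeps 150.
Round 5 (the studio proposes): the distributor can get 150 next round, worth 0.42 × 150 = 63 now. The studio offers 63 and keeps 150 − 63 = 87.
Round 4 (the distributor proposes): the studio can get 87 next round, worth 0.42 × 87 = 36.54 now. The distributor offers 36.54 and keeps 150 − 36.54 = 113.46.
Round 3 (the studio proposes): the distributor can get 113.46 next round, worth 0.42 × 113.46 = 47.6532 now; the studio offers that and keeps 102.3468.
Round 2 (the distributor proposes): the studio can get 102.3468 next round, worth 0.42 × 102.3468 = 42.985656 now, so the distributor offers 42.985656, keeping 107.014344.
Round 1 (the studio proposes): the distributor can get 107.014344 next round, worth 0.42 × 107.014344 = 44.94602448 now; the studio offers that and keeps 105.05397552.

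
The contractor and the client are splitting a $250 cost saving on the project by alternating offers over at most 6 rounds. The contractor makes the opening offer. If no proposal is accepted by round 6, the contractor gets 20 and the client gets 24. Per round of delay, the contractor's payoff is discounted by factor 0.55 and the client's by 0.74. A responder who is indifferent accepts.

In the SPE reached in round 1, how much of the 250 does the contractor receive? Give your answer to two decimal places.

Round 6 (the client proposes): the contractor gets 20 if talks fail, so the client offers 20 and keeps 230.
Round 5 (the contractor proposes): the client can get 230 next round, worth 0.74 × 230 = 170.2 now, so the contractor offers 170.2, keeping 79.8.
Round 4 (the client proposes): the contractor can get 79.8 next round, worth 0.55 × 79.8 = 43.89 now, so the client offers 43.89, keeping 206.11.
Round 3 (the contractor proposes): the client can get 206.11 next round, worth 0.74 × 206.11 = 152.5214 now; the contractor offers that and keeps 97.4786.
Round 2 (the client proposes): the contractor can get 97.4786 next round, worth 0.55 × 97.4786 = 53.61323 now; the client offers that and keeps 196.38677.
Round 1 (the contractor proposes): the client can get 196.38677 next round, worth 0.74 × 196.38677 = 145.3262098 now; the contractor offers that and keeps 104.6737902.

104.67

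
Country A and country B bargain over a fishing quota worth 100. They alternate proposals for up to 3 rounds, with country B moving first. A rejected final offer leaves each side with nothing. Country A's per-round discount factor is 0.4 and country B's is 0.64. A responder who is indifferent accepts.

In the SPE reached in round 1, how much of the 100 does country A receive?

14.4

Round 3 (country B proposes): rejection yields 0 for country A; country B offers 0 and keeps 100.
Round 2 (country A proposes): country B can get 100 next round, worth 0.64 × 100 = 64 now; country A offers that and keeps 36.
Round 1 (country B proposes): country A can get 36 next round, worth 0.4 × 36 = 14.4 now. Country B offers 14.4 and keeps 100 − 14.4 = 85.6.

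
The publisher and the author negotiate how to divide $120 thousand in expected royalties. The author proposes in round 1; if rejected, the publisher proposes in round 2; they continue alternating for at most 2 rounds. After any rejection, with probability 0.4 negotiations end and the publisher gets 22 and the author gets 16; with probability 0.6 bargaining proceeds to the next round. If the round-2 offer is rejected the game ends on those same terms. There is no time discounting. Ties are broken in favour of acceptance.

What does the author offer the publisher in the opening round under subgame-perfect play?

71.2

By backward induction:
Round 2 (the publisher proposes): the author gets 16 if talks fail, so the publisher offers 16 and keeps 104.
Round 1 (the author proposes): rejecting gives the publisher an expected 0.6 × 104 + 0.4 × 22 = 71.2; the author offers that and keeps 48.8.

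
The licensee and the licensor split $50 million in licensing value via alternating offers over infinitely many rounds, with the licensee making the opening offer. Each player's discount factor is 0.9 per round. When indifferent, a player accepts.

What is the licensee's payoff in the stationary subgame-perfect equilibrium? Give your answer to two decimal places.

When the licensee proposes, the licensor accepts any offer worth at least 0.9 times what the licensor would get by proposing next round; and vice versa.
This gives x = 50 − 0.9y and y = 50 − 0.9x, where x and y are each side's share when it proposes.
Hence (1 − 0.9·0.9)x = 50(1 − 0.9), i.e. 0.19·x = 5.
x ≈ 26.3158; the licensor's share is 50 − x ≈ 23.6842.

26.32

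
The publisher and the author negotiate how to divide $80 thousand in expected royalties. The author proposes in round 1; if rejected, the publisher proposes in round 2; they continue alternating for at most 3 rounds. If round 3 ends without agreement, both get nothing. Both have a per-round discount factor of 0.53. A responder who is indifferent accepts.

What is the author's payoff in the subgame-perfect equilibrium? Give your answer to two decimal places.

60.07

Round 3 (the author proposes): rejection yields 0 for the publisher; the author offers 0 and keeps 80.
Round 2 (the publisher proposes): the author can get 80 next round, worth 0.53 × 80 = 42.4 now; the publisher offers that and keeps 37.6.
Round 1 (the author proposes): the publisher can get 37.6 next round, worth 0.53 × 37.6 = 19.928 now. The author offers 19.928 and keeps 80 − 19.928 = 60.072.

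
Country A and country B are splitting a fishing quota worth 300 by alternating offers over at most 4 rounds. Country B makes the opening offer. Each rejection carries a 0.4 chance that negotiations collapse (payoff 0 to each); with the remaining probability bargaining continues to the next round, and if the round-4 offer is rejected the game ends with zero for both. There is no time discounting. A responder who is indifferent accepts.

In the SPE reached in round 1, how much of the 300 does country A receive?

By backward induction:
Round 4 (country A proposes): rejection yields 0 for country B; country A offers 0 and keeps 300.
Round 3 (country B proposes): rejecting gives country A an expected 0.6 × 300 = 180, so country B offers 180, keeping 120.
Round 2 (country A proposes): rejecting gives country B an expected 0.6 × 120 = 72, so country A offers 72, keeping 228.
Round 1 (country B proposes): rejecting gives country A an expected 0.6 × 228 = 136.8; country B offers that and keeps 163.2.

136.8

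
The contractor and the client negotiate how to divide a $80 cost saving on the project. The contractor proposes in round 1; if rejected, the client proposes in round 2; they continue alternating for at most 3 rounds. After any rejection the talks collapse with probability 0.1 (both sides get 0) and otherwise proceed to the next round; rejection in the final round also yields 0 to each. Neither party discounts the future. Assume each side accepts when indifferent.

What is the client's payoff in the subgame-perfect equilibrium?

7.2

Round 3 (the contractor proposes): rejection yields 0 for the client; the contractor offers 0 and keeps 80.
Round 2 (the client proposes): rejecting gives the contractor an expected 0.9 × 80 = 72; the client offers that and keeps 8.
Round 1 (the contractor proposes): rejecting gives the client an expected 0.9 × 8 = 7.2; the contractor offers that and keeps 72.8.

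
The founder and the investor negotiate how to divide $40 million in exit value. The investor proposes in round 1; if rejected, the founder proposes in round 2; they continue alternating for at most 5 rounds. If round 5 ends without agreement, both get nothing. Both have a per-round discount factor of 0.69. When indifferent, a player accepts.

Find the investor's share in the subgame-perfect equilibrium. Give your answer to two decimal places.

27.37

Work backward from the last round.
Round 5 (the investor proposes): the founder will accept anything ≥ 0, so the investor offers 0 and keeps 40.
Round 4 (the founder proposes): the investor can get 40 next round, worth 0.69 × 40 = 27.6 now, so the founder offers 27.6, keeping 12.4.
Round 3 (the investor proposes): the founder can get 12.4 next round, worth 0.69 × 12.4 = 8.556 now, so the investor offers 8.556, keeping 31.444.
Round 2 (the founder proposes): the investor can get 31.444 next round, worth 0.69 × 31.444 = 21.69636 now. The founder offers 21.69636 and keeps 40 − 21.69636 = 18.30364.
Round 1 (the investor proposes): the founder can get 18.30364 next round, worth 0.69 × 18.30364 = 12.6295116 now. The investor offers 12.6295116 and keeps 40 − 12.6295116 = 27.3704884.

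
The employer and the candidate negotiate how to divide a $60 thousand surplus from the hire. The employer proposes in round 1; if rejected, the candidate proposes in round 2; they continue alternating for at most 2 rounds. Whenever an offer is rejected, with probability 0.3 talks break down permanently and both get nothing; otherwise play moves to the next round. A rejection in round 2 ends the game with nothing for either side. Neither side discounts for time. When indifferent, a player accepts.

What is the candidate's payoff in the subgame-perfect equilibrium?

42

Round 2 (the candidate proposes): the employer will accept anything ≥ 0, so the candidate offers 0 and keeps 60.
Round 1 (the employer proposes): rejecting gives the candidate an expected 0.7 × 60 = 42; the employer offers that and keeps 18.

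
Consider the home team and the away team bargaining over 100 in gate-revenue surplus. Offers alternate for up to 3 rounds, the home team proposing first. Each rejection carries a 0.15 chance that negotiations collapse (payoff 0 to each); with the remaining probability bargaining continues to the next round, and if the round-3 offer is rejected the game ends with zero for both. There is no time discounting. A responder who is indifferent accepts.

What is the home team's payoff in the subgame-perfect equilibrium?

87.25

Round 3 (the home team proposes): rejection yields 0 for the away team; the home team offers 0 and keeps 100.
Round 2 (the away team proposes): rejecting gives the home team an expected 0.85 × 100 = 85; the away team offers that and keeps 15.
Round 1 (the home team proposes): rejecting gives the away team an expected 0.85 × 15 = 12.75. The home team offers 12.75 and keeps 100 − 12.75 = 87.25.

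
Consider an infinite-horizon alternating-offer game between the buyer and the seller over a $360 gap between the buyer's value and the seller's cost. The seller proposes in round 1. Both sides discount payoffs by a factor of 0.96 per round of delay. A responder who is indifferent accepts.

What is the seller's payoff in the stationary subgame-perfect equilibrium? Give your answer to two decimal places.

183.67

Let x be the seller's share when the seller proposes and y be the buyer's share when the buyer proposes.
The buyer accepts iff offered ≥ 0.96·y, so x = 360 − 0.96y. Symmetrically y = 360 − 0.96x.
Substituting: x = 360 − 0.96(360 − 0.96x), giving x(1 − 0.96·0.96) = 360(1 − 0.96).
So x = 360 × 0.04 / 0.0784 ≈ 183.6735, and the buyer receives 360 − x ≈ 176.3265.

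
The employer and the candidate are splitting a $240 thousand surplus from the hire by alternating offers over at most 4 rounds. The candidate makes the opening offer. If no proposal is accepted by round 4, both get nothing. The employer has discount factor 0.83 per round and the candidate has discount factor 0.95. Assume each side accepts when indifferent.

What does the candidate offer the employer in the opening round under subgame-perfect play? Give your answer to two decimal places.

Round 4 (the employer proposes): the candidate will accept anything ≥ 0, so the employer offers 0 and keeps 240.
Round 3 (the candidate proposes): the employer can get 240 next round, worth 0.83 × 240 = 199.2 now, so the candidate offers 199.2, keeping 40.8.
Round 2 (the employer proposes): the candidate can get 40.8 next round, worth 0.95 × 40.8 = 38.76 now, so the employer offers 38.76, keeping 201.24.
Round 1 (the candidate proposes): the employer can get 201.24 next round, worth 0.83 × 201.24 = 167.0292 now. The candidate offers 167.0292 and keeps 240 − 167.0292 = 72.9708.

167.03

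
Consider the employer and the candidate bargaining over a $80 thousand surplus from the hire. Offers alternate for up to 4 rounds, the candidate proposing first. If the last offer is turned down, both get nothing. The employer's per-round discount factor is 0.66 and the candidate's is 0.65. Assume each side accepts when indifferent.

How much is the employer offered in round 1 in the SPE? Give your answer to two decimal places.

41.13

Round 4 (the employer proposes): rejection yields 0 for the candidate; the employer offers 0 and keeps 80.
Round 3 (the candidate proposes): the employer can get 80 next round, worth 0.66 × 80 = 52.8 now; the candidate offers that and keeps 27.2.
Round 2 (the employer proposes): the candidate can get 27.2 next round, worth 0.65 × 27.2 = 17.68 now. The employer offers 17.68 and keeps 80 − 17.68 = 62.32.
Round 1 (the candidate proposes): the employer can get 62.32 next round, worth 0.66 × 62.32 = 41.1312 now. The candidate offers 41.1312 and keeps 80 − 41.1312 = 38.8688.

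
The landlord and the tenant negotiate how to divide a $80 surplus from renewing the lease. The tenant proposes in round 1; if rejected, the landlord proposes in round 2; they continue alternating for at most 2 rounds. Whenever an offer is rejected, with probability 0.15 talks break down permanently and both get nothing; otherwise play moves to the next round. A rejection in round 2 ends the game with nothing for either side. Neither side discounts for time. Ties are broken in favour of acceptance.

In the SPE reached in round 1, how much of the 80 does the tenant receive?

12

Round 2 (the landlord proposes): rejection yields 0 for the tenant; the landlord offers 0 and keeps 80.
Round 1 (the tenant proposes): rejecting gives the landlord an expected 0.85 × 80 = 68. The tenant offers 68 and keeps 80 − 68 = 12.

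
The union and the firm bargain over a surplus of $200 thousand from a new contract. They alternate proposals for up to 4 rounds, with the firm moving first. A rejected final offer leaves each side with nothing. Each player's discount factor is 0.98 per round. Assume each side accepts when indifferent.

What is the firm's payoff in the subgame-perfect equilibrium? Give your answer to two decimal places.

7.84

Round 4 (the union proposes): the firm will accept anything ≥ 0, so the union offers 0 and keeps 200.
Round 3 (the firm proposes): the union can get 200 next round, worth 0.98 × 200 = 196 now, so the firm offers 196, keeping 4.
Round 2 (the union proposes): the firm can get 4 next round, worth 0.98 × 4 = 3.92 now; the union offers that and keeps 196.08.
Round 1 (the firm proposes): the union can get 196.08 next round, worth 0.98 × 196.08 = 192.1584 now, so the firm offers 192.1584, keeping 7.8416.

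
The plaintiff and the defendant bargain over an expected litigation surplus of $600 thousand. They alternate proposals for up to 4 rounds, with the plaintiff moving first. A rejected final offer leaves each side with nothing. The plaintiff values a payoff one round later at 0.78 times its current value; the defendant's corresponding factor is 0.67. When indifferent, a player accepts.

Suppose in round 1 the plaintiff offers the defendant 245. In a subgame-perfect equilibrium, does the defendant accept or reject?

Round 4 (the defendant proposes): rejection yields 0 for the plaintiff; the defendant offers 0 and keeps 600.
Round 3 (the plaintiff proposes): the defendant can get 600 next round, worth 0.67 × 600 = 402 now. The plaintiff offers 402 and keeps 600 − 402 = 198.
Round 2 (the defendant proposes): the plaintiff can get 198 next round, worth 0.78 × 198 = 154.44 now. The defendant offers 154.44 and keeps 600 − 154.44 = 445.56.
So by rejecting in round 1, the defendant gets 445.56 next round, worth 0.67 × 445.56 = 298.5252 now.
Offer 245 < 298.5252, so the defendant rejects.

Reject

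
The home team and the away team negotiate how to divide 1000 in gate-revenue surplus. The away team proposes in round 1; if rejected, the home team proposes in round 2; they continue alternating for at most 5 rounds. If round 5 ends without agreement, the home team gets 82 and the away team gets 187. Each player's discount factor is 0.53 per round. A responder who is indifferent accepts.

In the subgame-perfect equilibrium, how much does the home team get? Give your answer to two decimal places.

Round 5 (the away team proposes): the home team gets 82 if talks fail, so the away team offers 82 and keeps 918.
Round 4 (the home team proposes): the away team can get 918 next round, worth 0.53 × 918 = 486.54 now; the home team offers that and keeps 513.46.
Round 3 (the away team proposes): the home team can get 513.46 next round, worth 0.53 × 513.46 = 272.1338 now; the away team offers that and keeps 727.8662.
Round 2 (the home team proposes): the away team can get 727.8662 next round, worth 0.53 × 727.8662 = 385.769086 now, so the home team offers 385.769086, keeping 614.230914.
Round 1 (the away team proposes): the home team can get 614.230914 next round, worth 0.53 × 614.230914 = 325.54238442 now; the away team offers that and keeps 674.45761558.

325.54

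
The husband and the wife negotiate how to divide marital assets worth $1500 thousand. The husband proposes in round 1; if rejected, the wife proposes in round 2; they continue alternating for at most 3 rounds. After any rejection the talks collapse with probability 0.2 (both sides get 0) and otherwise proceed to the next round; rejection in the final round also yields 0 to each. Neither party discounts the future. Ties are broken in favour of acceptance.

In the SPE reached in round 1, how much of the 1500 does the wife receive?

Round 3 (the husband proposes): the wife will accept anything ≥ 0, so the husband offers 0 and keeps 1500.
Round 2 (the wife proposes): rejecting gives the husband an expected 0.8 × 1500 = 1200, so the wife offers 1200, keeping 300.
Round 1 (the husband proposes): rejecting gives the wife an expected 0.8 × 300 = 240; the husband offers that and keeps 1260.

240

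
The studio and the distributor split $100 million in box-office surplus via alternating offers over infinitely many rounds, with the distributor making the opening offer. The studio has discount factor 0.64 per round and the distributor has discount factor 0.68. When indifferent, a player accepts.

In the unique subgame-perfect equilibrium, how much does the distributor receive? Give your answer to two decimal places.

When the distributor proposes, the studio accepts any offer worth at least 0.64 times what the studio would get by proposing next round; and vice versa.
This gives x = 100 − 0.64y and y = 100 − 0.68x, where x and y are each side's share when it proposes.
Hence (1 − 0.64·0.68)x = 100(1 − 0.64), i.e. 0.5648·x = 36.
x ≈ 63.7394; the studio's share is 100 − x ≈ 36.2606.

63.74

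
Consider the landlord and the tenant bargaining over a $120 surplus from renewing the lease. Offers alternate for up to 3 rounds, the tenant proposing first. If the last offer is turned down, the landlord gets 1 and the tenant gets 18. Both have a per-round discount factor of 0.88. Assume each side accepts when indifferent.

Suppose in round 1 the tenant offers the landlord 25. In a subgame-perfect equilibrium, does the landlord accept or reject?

Accept

Round 3 (the tenant proposes): the landlord gets 1 if talks fail, so the tenant offers 1 and keeps 119.
Round 2 (the landlord proposes): the tenant can get 119 next round, worth 0.88 × 119 = 104.72 now; the landlord offers that and keeps 15.28.
So by rejecting in round 1, the landlord gets 15.28 next round, worth 0.88 × 15.28 = 13.4464 now.
Offer 25 ≥ 13.4464, so the landlord accepts.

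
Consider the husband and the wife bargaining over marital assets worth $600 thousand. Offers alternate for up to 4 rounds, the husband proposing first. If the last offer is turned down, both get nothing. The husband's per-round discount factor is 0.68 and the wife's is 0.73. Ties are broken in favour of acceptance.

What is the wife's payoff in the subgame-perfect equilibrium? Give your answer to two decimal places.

Round 4 (the wife proposes): the husband will accept anything ≥ 0, so the wife offers 0 and keeps 600.
Round 3 (the husband proposes): the wife can get 600 next round, worth 0.73 × 600 = 438 now; the husband offers that and keeps 162.
Round 2 (the wife proposes): the husband can get 162 next round, worth 0.68 × 162 = 110.16 now; the wife offers that and keeps 489.84.
Round 1 (the husband proposes): the wife can get 489.84 next round, worth 0.73 × 489.84 = 357.5832 now. The husband offers 357.5832 and keeps 600 − 357.5832 = 242.4168.

357.58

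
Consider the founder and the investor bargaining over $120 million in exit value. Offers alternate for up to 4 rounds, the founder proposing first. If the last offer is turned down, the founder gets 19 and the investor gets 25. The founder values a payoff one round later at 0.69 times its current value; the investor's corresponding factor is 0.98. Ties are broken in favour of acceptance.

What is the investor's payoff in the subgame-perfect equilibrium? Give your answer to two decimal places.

Round 4 (the investor proposes): the founder gets 19 if talks fail, so the investor offers 19 and keeps 101.
Round 3 (the founder proposes): the investor can get 101 next round, worth 0.98 × 101 = 98.98 now; the founder offers that and keeps 21.02.
Round 2 (the investor proposes): the founder can get 21.02 next round, worth 0.69 × 21.02 = 14.5038 now; the investor offers that and keeps 105.4962.
Round 1 (the founder proposes): the investor can get 105.4962 next round, worth 0.98 × 105.4962 = 103.386276 now, so the founder offers 103.386276, keeping 16.613724.

103.39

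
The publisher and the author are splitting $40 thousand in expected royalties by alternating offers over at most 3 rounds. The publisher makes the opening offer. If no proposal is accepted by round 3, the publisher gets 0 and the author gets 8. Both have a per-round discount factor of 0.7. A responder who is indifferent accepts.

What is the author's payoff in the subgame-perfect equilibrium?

12.32

By backward induction:
Round 3 (the publisher proposes): the author gets 8 if talks fail, so the publisher offers 8 and keeps 32.
Round 2 (the author proposes): the publisher can get 32 next round, worth 0.7 × 32 = 22.4 now; the author offers that and keeps 17.6.
Round 1 (the publisher proposes): the author can get 17.6 next round, worth 0.7 × 17.6 = 12.32 now, so the publisher offers 12.32, keeping 27.68.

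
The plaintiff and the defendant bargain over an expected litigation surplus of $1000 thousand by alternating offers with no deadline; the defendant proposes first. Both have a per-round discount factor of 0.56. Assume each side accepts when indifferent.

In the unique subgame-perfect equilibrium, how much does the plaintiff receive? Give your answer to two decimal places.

358.97

In a stationary SPE each proposer offers the other exactly their discounted continuation value.
If the defendant keeps x when proposing and the plaintiff keeps y when proposing, then x = 1000 − 0.56y and y = 1000 − 0.56x.
Solving: x = 1000(1 − 0.56) / (1 − 0.56·0.56) = 440 / 0.6864 ≈ 641.0256.
The plaintiff gets 1000 − 641.0256 ≈ 358.9744.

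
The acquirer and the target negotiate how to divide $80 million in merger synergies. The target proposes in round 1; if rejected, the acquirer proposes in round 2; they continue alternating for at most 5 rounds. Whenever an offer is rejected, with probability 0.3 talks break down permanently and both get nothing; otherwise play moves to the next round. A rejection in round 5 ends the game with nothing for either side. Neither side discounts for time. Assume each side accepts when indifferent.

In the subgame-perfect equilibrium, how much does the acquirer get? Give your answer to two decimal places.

Round 5 (the target proposes): the acquirer will accept anything ≥ 0, so the target offers 0 and keeps 80.
Round 4 (the acquirer proposes): rejecting gives the target an expected 0.7 × 80 = 56. The acquirer offers 56 and keeps 80 − 56 = 24.
Round 3 (the target proposes): rejecting gives the acquirer an expected 0.7 × 24 = 16.8. The target offers 16.8 and keeps 80 − 16.8 = 63.2.
Round 2 (the acquirer proposes): rejecting gives the target an expected 0.7 × 63.2 = 44.24, so the acquirer offers 44.24, keeping 35.76.
Round 1 (the target proposes): rejecting gives the acquirer an expected 0.7 × 35.76 = 25.032; the target offers that and keeps 54.968.

25.03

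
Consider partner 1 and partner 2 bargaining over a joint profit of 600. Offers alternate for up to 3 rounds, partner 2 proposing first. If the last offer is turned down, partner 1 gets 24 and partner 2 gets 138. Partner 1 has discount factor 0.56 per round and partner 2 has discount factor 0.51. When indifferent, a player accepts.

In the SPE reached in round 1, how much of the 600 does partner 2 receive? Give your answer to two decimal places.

428.51

Round 3 (partner 2 proposes): partner 1 gets 24 if talks fail, so partner 2 offers 24 and keeps 576.
Round 2 (partner 1 proposes): partner 2 can get 576 next round, worth 0.51 × 576 = 293.76 now, so partner 1 offers 293.76, keeping 306.24.
Round 1 (partner 2 proposes): partner 1 can get 306.24 next round, worth 0.56 × 306.24 = 171.4944 now, so partner 2 offers 171.4944, keeping 428.5056.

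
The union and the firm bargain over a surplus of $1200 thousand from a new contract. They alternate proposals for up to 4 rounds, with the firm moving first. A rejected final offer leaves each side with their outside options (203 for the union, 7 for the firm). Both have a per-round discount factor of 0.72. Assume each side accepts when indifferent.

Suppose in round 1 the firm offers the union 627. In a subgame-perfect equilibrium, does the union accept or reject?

Reject

Work out the union's continuation value if the offer is rejected.
Round 4 (the union proposes): the firm gets 7 if talks fail, so the union offers 7 and keeps 1193.
Round 3 (the firm proposes): the union can get 1193 next round, worth 0.72 × 1193 = 858.96 now. The firm offers 858.96 and keeps 1200 − 858.96 = 341.04.
Round 2 (the union proposes): the firm can get 341.04 next round, worth 0.72 × 341.04 = 245.5488 now; the union offers that and keeps 954.4512.
So by rejecting in round 1, the union gets 954.4512 next round, worth 0.72 × 954.4512 = 687.204864 now.
Offer 627 < 687.204864, so the union rejects.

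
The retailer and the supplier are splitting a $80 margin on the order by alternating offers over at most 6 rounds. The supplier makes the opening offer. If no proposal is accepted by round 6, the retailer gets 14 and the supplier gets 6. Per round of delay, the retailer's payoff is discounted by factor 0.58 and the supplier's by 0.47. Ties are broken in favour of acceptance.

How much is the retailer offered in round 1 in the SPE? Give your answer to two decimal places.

Round 6 (the retailer proposes): the supplier gets 6 if talks fail, so the retailer offers 6 and keeps 74.
Round 5 (the supplier proposes): the retailer can get 74 next round, worth 0.58 × 74 = 42.92 now. The supplier offers 42.92 and keeps 80 − 42.92 = 37.08.
Round 4 (the retailer proposes): the supplier can get 37.08 next round, worth 0.47 × 37.08 = 17.4276 now, so the retailer offers 17.4276, keeping 62.5724.
Round 3 (the supplier proposes): the retailer can get 62.5724 next round, worth 0.58 × 62.5724 = 36.291992 now, so the supplier offers 36.291992, keeping 43.708008.
Round 2 (the retailer proposes): the supplier can get 43.708008 next round, worth 0.47 × 43.708008 = 20.54276376 now, so the retailer offers 20.54276376, keeping 59.45723624.
Round 1 (the supplier proposes): the retailer can get 59.45723624 next round, worth 0.58 × 59.45723624 = 34.4851970192 now. The supplier offers 34.4851970192 and keeps 80 − 34.4851970192 = 45.5148029808.

34.49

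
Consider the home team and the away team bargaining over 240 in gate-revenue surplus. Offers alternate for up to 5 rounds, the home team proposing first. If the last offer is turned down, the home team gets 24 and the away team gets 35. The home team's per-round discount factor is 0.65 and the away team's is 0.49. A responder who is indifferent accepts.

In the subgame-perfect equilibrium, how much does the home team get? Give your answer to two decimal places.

182.18

By backward induction:
Round 5 (the home team proposes): the away team gets 35 if talks fail, so the home team offers 35 and keeps 205.
Round 4 (the away team proposes): the home team can get 205 next round, worth 0.65 × 205 = 133.25 now; the away team offers that and keeps 106.75.
Round 3 (the home team proposes): the away team can get 106.75 next round, worth 0.49 × 106.75 = 52.3075 now. The home team offers 52.3075 and keeps 240 − 52.3075 = 187.6925.
Round 2 (the away team proposes): the home team can get 187.6925 next round, worth 0.65 × 187.6925 = 122.000125 now, so the away team offers 122.000125, keeping 117.999875.
Round 1 (the home team proposes): the away team can get 117.999875 next round, worth 0.49 × 117.999875 = 57.81993875 now, so the home team offers 57.81993875, keeping 182.18006125.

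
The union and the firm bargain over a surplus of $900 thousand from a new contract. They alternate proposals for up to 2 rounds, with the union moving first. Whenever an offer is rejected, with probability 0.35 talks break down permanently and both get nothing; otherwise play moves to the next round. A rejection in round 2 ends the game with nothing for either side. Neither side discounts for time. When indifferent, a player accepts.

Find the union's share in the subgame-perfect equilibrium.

By backward induction:
Round 2 (the firm proposes): rejection yields 0 for the union; the firm offers 0 and keeps 900.
Round 1 (the union proposes): rejecting gives the firm an expected 0.65 × 900 = 585. The union offers 585 and keeps 900 − 585 = 315.

315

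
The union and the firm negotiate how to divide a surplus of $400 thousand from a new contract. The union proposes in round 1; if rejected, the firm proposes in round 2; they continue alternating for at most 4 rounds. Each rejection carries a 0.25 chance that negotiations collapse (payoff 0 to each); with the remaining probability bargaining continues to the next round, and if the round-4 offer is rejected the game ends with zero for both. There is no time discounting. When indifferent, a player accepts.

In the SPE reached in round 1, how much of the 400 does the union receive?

By backward induction:
Round 4 (the firm proposes): the union will accept anything ≥ 0, so the firm offers 0 and keeps 400.
Round 3 (the union proposes): rejecting gives the firm an expected 0.75 × 400 = 300, so the union offers 300, keeping 100.
Round 2 (the firm proposes): rejecting gives the union an expected 0.75 × 100 = 75, so the firm offers 75, keeping 325.
Round 1 (the union proposes): rejecting gives the firm an expected 0.75 × 325 = 243.75; the union offers that and keeps 156.25.

156.25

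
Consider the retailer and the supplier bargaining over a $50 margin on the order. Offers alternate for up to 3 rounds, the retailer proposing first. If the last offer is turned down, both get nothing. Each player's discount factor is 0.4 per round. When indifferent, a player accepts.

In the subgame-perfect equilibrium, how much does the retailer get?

38

Round 3 (the retailer proposes): the supplier will accept anything ≥ 0, so the retailer offers 0 and keeps 50.
Round 2 (the supplier proposes): the retailer can get 50 next round, worth 0.4 × 50 = 20 now, so the supplier offers 20, keeping 30.
Round 1 (the retailer proposes): the supplier can get 30 next round, worth 0.4 × 30 = 12 now. The retailer offers 12 and keeps 50 − 12 = 38.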